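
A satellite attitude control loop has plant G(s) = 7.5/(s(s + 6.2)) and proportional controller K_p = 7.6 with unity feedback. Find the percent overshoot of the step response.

24.3%

Closed-loop characteristic equation: s² + 6.2s + 57 = 0, so ω_n = 7.55 rad/s and ζ = 6.2/(2·7.55) = 0.4106.
%OS = 100·exp(−πζ/√(1−ζ²)) = 100·exp(−π·0.4106/√0.8314) = 24.3%.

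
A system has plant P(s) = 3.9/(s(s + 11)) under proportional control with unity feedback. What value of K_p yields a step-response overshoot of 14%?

From %OS = 100·exp(−πζ/√(1−ζ²)) = 14%, ζ = −ln(0.14)/√(π²+ln²(0.14)) = 0.5305.
Characteristic equation s² + 11s + 3.9K_p = 0 gives ζ = 11/(2√(3.9K_p)).
Setting ζ = 0.5305: √(3.9K_p) = 11/(2·0.5305) = 10.37, so K_p = 107.5/3.9 = 27.6.

K_p = 27.6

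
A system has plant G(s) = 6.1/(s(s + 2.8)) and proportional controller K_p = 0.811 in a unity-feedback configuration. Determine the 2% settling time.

The closed-loop denominator s² + 2.8s + 4.947 gives ω_n = √4.947 = 2.224 and ζ = 2.8/(2ω_n) = 0.6294.
2% settling time T_s ≈ 4/(ζω_n) = 4/1.4 = 2.86 s.

T_s ≈ 2.86 s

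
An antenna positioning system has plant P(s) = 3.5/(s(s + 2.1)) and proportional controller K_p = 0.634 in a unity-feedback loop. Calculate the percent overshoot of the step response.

4.41%

From 1 + K_pP(s) = 0: s² + 2.1s + 2.219 = 0 ⇒ ω_n = 1.49, ζ = 0.7049.
%OS = 100·exp(−πζ/√(1−ζ²)) = 100·exp(−π·0.7049/√0.5032) = 4.41%.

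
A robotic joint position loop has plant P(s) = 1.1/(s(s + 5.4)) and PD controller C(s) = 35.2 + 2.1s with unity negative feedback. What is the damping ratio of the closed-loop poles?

ζ = 0.62

Forward path: (35.2 + 2.1s)·1.1/(s(s+5.4)). The closed-loop characteristic equation is s² + (5.4 + 1.1·2.1)s + 1.1·35.2 = 0.
That is s² + 7.71s + 38.72 = 0, so ω_n = 6.223 rad/s and ζ = 7.71/(2·6.223) = 0.6195.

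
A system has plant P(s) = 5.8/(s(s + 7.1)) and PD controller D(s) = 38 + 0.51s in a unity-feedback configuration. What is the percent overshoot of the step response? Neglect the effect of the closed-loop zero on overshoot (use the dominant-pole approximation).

Forward path: (38 + 0.51s)·5.8/(s(s+7.1)). The closed-loop characteristic equation is s² + (7.1 + 5.8·0.51)s + 5.8·38 = 0.
That is s² + 10.06s + 220.4 = 0, so ω_n = 14.85 rad/s and ζ = 10.06/(2·14.85) = 0.3387.
%OS = 100·exp(−πζ/√(1−ζ²)) = 32.3%.

32.3%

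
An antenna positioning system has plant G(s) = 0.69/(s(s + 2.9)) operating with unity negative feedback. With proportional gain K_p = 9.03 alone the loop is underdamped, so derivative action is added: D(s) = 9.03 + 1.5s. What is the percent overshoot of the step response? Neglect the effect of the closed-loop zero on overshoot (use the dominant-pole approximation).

1.79%

Forward path: (9.03 + 1.5s)·0.69/(s(s+2.9)). The closed-loop characteristic equation is s² + (2.9 + 0.69·1.5)s + 0.69·9.03 = 0.
That is s² + 3.935s + 6.231 = 0, so ω_n = 2.496 rad/s and ζ = 3.935/(2·2.496) = 0.7882.
%OS = 100·exp(−πζ/√(1−ζ²)) = 1.79%.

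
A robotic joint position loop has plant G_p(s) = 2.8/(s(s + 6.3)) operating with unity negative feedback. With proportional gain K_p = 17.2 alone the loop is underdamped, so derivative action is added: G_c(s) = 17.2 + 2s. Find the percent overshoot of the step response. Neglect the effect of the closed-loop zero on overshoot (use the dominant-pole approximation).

0.534%

Forward path: (17.2 + 2s)·2.8/(s(s+6.3)). The closed-loop characteristic equation is s² + (6.3 + 2.8·2)s + 2.8·17.2 = 0.
That is s² + 11.9s + 48.16 = 0, so ω_n = 6.94 rad/s and ζ = 11.9/(2·6.94) = 0.8574.
%OS = 100·exp(−πζ/√(1−ζ²)) = 0.534%.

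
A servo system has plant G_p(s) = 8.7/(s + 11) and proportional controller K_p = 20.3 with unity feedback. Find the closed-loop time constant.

τ = 0.00533 s

Closed-loop transfer function: T(s) = K_p·G_p(s)/(1 + K_p·G_p(s)) = 176.6/(s + 11 + 176.6) = 176.6/(s + 187.6).
Time constant τ = 1/187.6 = 0.00533 s.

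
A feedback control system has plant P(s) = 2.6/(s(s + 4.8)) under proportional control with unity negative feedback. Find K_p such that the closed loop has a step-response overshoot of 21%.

K_p = 11.2

From %OS = 100·exp(−πζ/√(1−ζ²)) = 21%, ζ = −ln(0.21)/√(π²+ln²(0.21)) = 0.4449.
Characteristic equation s² + 4.8s + 2.6K_p = 0 gives ζ = 4.8/(2√(2.6K_p)).
Setting ζ = 0.4449: √(2.6K_p) = 4.8/(2·0.4449) = 5.394, so K_p = 29.1/2.6 = 11.2.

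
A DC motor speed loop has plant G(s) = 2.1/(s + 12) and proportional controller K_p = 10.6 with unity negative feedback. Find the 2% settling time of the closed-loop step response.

T_s ≈ 0.117 s

Closed-loop transfer function: T(s) = K_p·G(s)/(1 + K_p·G(s)) = 22.26/(s + 12 + 22.26) = 22.26/(s + 34.26).
Time constant τ = 1/34.26 = 0.02919 s, so the 2% settling time is about 4τ = 0.117 s.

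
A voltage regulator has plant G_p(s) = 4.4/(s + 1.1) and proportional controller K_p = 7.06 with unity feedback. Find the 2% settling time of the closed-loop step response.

T_s ≈ 0.124 s

Closed-loop transfer function: T(s) = K_p·G_p(s)/(1 + K_p·G_p(s)) = 31.06/(s + 1.1 + 31.06) = 31.06/(s + 32.16).
Time constant τ = 1/32.16 = 0.03109 s, so the 2% settling time is about 4τ = 0.124 s.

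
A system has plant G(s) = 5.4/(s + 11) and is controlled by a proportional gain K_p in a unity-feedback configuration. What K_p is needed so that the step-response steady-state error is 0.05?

The loop is type 0, so e_ss(step) = 1/(1 + K_pos) with K_pos = K_p·G(0).
G(0) = 0.4909. Require 1/(1 + K_p·0.4909) = 0.05, so 1 + 0.4909·K_p = 20.
K_p = (20 − 1)/0.4909 = 38.7.

K_p = 38.7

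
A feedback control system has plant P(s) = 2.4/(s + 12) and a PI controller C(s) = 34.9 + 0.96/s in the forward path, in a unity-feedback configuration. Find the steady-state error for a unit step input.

0

The open loop C(s)P(s) has a pole at the origin (type 1), so the static position error constant is infinite and e_ss = 1/(1+∞) = 0.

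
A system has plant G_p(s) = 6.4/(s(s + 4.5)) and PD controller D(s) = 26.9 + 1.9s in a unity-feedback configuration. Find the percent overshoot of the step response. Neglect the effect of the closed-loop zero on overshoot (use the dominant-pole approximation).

7.57%

Forward path: (26.9 + 1.9s)·6.4/(s(s+4.5)). The closed-loop characteristic equation is s² + (4.5 + 6.4·1.9)s + 6.4·26.9 = 0.
That is s² + 16.66s + 172.2 = 0, so ω_n = 13.12 rad/s and ζ = 16.66/(2·13.12) = 0.6349.
%OS = 100·exp(−πζ/√(1−ζ²)) = 7.57%.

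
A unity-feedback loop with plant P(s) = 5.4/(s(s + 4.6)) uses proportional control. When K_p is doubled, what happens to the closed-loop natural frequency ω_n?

increase

ω_n = √(5.4·K_p), which grows with K_p.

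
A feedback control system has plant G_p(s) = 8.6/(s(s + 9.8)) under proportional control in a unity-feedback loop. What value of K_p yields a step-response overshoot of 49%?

K_p = 56.9

From %OS = 100·exp(−πζ/√(1−ζ²)) = 49%, ζ = −ln(0.49)/√(π²+ln²(0.49)) = 0.2214.
Characteristic equation s² + 9.8s + 8.6K_p = 0 gives ζ = 9.8/(2√(8.6K_p)).
Setting ζ = 0.2214: √(8.6K_p) = 9.8/(2·0.2214) = 22.13, so K_p = 489.7/8.6 = 56.9.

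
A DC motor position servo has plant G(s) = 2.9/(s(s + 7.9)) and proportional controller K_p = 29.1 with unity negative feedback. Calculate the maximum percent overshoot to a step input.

22.4%

Closed-loop characteristic equation: s² + 7.9s + 84.39 = 0, so ω_n = 9.186 rad/s and ζ = 7.9/(2·9.186) = 0.43.
%OS = 100·exp(−πζ/√(1−ζ²)) = 100·exp(−π·0.43/√0.8151) = 22.4%.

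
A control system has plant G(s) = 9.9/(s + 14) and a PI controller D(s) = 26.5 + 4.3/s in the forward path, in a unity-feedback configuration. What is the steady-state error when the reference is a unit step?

0

The open loop D(s)G(s) has a pole at the origin (type 1), so the static position error constant is infinite and e_ss = 1/(1+∞) = 0.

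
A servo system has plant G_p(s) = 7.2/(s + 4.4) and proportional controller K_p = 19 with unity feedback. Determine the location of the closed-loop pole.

Closed-loop transfer function: T(s) = K_p·G_p(s)/(1 + K_p·G_p(s)) = 136.8/(s + 4.4 + 136.8) = 136.8/(s + 141.2).
The closed-loop pole is at s = −141.2.

s = -141.2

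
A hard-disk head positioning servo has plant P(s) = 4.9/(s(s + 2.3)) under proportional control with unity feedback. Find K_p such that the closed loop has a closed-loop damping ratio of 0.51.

Closed-loop characteristic equation: s² + 2.3s + K_p·4.9 = 0.
So ω_n = √(4.9K_p) and 2ζω_n = 2.3, giving ζ = 2.3/(2√(4.9K_p)).
Setting ζ = 0.51: √(4.9K_p) = 2.3/(2·0.51) = 2.255, so K_p = 5.085/4.9 = 1.04.

K_p = 1.04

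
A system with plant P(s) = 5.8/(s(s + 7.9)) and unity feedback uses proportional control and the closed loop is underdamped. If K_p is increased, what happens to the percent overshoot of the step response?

ζ = 7.9/(2√(5.8K_p)) decreases as K_p grows; lower damping means more overshoot.

increase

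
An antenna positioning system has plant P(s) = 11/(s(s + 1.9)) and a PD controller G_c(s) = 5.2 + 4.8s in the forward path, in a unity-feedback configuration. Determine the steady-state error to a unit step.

The open loop G_c(s)P(s) has a pole at the origin (type 1), so the static position error constant is infinite and e_ss = 1/(1+∞) = 0.

0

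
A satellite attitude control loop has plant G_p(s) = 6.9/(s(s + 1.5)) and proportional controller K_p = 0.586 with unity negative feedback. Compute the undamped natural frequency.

The closed-loop denominator is s(s+1.5) + 0.586·6.9 = s² + 1.5s + 4.043.
Matching s² + 2ζω_n s + ω_n²: ω_n = √4.043 = 2.011 rad/s and 2ζω_n = 1.5, so ζ = 1.5/(2·2.011) = 0.373.

ω_n = 2.01 rad/s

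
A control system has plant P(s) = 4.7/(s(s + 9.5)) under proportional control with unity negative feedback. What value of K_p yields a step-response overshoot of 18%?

K_p = 20.9

From %OS = 100·exp(−πζ/√(1−ζ²)) = 18%, ζ = −ln(0.18)/√(π²+ln²(0.18)) = 0.4791.
Characteristic equation s² + 9.5s + 4.7K_p = 0 gives ζ = 9.5/(2√(4.7K_p)).
Setting ζ = 0.4791: √(4.7K_p) = 9.5/(2·0.4791) = 9.914, so K_p = 98.29/4.7 = 20.9.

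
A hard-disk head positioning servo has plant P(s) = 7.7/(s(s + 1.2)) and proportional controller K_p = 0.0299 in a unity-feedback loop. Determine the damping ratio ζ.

With unity feedback the closed-loop characteristic equation is s² + 1.2s + 0.0299·7.7 = s² + 1.2s + 0.2302 = 0.
Matching s² + 2ζω_n s + ω_n²: ω_n = √0.2302 = 0.4798 rad/s and 2ζω_n = 1.2, so ζ = 1.2/(2·0.4798) = 1.25.

ζ = 1.25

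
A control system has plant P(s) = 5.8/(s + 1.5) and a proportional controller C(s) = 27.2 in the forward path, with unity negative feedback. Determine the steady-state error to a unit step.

0.00942

The loop is type 0. Static position error constant K_pos = C(0)·P(0) = 27.2·3.867 = 105.2.
Steady-state error to a unit step: e_ss = 1/(1+K_pos) = 1/106.2 = 0.00942.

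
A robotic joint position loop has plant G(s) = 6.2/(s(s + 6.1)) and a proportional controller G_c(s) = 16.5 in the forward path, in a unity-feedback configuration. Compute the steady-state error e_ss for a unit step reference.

0

The open loop G_c(s)G(s) has a pole at the origin (type 1), so the static position error constant is infinite and e_ss = 1/(1+∞) = 0.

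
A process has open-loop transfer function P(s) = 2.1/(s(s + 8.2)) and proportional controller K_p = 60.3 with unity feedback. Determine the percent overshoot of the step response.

29.3%

The closed-loop denominator s² + 8.2s + 126.6 gives ω_n = √126.6 = 11.25 and ζ = 8.2/(2ω_n) = 0.3643.
%OS = 100·exp(−πζ/√(1−ζ²)) = 100·exp(−π·0.3643/√0.8673) = 29.3%.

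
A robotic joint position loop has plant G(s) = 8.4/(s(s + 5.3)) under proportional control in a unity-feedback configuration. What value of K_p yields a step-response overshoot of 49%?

K_p = 17.1

From %OS = 100·exp(−πζ/√(1−ζ²)) = 49%, ζ = −ln(0.49)/√(π²+ln²(0.49)) = 0.2214.
Characteristic equation s² + 5.3s + 8.4K_p = 0 gives ζ = 5.3/(2√(8.4K_p)).
Setting ζ = 0.2214: √(8.4K_p) = 5.3/(2·0.2214) = 11.97, so K_p = 143.2/8.4 = 17.1.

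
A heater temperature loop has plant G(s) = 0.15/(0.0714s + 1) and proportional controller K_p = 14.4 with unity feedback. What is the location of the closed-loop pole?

Closed loop: T(s) = K_p·G/(1+K_p·G) = 2.16/(0.0714s + 1 + 2.16), with pole at s = −(1 + 2.16)/0.0714 = −44.26.

s = -44.26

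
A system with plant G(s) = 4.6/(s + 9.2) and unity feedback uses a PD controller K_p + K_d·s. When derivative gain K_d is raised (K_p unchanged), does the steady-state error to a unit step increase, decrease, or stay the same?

unchanged

At s = 0 the derivative term contributes nothing: C(0) = K_p regardless of K_d, so K_pos = K_p·G(0) and e_ss are unchanged.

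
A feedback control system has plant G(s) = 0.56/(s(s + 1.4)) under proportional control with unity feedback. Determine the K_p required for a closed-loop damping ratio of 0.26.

K_p = 12.9

Closed-loop characteristic equation: s² + 1.4s + K_p·0.56 = 0.
So ω_n = √(0.56K_p) and 2ζω_n = 1.4, giving ζ = 1.4/(2√(0.56K_p)).
Setting ζ = 0.26: √(0.56K_p) = 1.4/(2·0.26) = 2.692, so K_p = 7.249/0.56 = 12.9.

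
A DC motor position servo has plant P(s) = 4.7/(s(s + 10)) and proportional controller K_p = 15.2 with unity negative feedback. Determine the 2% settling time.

T_s ≈ 0.8 s

Closed-loop characteristic equation: s² + 10s + 71.44 = 0, so ω_n = 8.452 rad/s and ζ = 10/(2·8.452) = 0.5916.
2% settling time T_s ≈ 4/(ζω_n) = 4/5 = 0.8 s.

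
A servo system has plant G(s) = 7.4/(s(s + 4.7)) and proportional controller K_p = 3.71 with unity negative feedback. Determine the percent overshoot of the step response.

20.7%

From 1 + K_pG(s) = 0: s² + 4.7s + 27.45 = 0 ⇒ ω_n = 5.24, ζ = 0.4485.
%OS = 100·exp(−πζ/√(1−ζ²)) = 100·exp(−π·0.4485/√0.7988) = 20.7%.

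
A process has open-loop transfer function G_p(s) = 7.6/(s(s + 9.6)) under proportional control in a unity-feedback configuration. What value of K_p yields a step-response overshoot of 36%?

From %OS = 100·exp(−πζ/√(1−ζ²)) = 36%, ζ = −ln(0.36)/√(π²+ln²(0.36)) = 0.3093.
Characteristic equation s² + 9.6s + 7.6K_p = 0 gives ζ = 9.6/(2√(7.6K_p)).
Setting ζ = 0.3093: √(7.6K_p) = 9.6/(2·0.3093) = 15.52, so K_p = 240.9/7.6 = 31.7.

K_p = 31.7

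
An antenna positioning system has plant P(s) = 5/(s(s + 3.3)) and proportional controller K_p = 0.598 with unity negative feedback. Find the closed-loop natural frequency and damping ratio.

ω_n = 1.73 rad/s, ζ = 0.954

The closed-loop denominator is s(s+3.3) + 0.598·5 = s² + 3.3s + 2.99.
So ω_n² = 2.99 ⇒ ω_n = 1.729 rad/s, and ζ = 3.3/(2ω_n) = 0.954.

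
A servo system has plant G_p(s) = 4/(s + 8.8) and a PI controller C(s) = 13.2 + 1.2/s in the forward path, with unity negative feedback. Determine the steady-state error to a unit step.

The open loop C(s)G_p(s) has a pole at the origin (type 1), so the static position error constant is infinite and e_ss = 1/(1+∞) = 0.

0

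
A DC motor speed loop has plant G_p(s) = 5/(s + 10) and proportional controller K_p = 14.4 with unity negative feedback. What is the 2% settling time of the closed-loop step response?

Closed-loop transfer function: T(s) = K_p·G_p(s)/(1 + K_p·G_p(s)) = 72/(s + 10 + 72) = 72/(s + 82).
Time constant τ = 1/82 = 0.0122 s, so the 2% settling time is about 4τ = 0.0488 s.

T_s ≈ 0.0488 s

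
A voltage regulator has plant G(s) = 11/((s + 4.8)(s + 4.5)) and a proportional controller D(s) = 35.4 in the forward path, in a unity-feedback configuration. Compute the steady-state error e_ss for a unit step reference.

The loop is type 0. Static position error constant K_pos = D(0)·G(0) = 35.4·0.5093 = 18.03.
Steady-state error to a unit step: e_ss = 1/(1+K_pos) = 1/19.03 = 0.0526.

0.0526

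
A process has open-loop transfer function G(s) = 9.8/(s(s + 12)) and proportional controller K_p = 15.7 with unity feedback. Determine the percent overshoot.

17.6%

The closed-loop denominator s² + 12s + 153.9 gives ω_n = √153.9 = 12.4 and ζ = 12/(2ω_n) = 0.4837.
%OS = 100·exp(−πζ/√(1−ζ²)) = 100·exp(−π·0.4837/√0.766) = 17.6%.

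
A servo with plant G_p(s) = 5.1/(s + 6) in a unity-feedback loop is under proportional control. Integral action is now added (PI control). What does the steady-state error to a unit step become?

Adding integral action puts a pole at s = 0 in the forward path, raising the system type to 1; a type-1 loop has zero steady-state error to a step.

0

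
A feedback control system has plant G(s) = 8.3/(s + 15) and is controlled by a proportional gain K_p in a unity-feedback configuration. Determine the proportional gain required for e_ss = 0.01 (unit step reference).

The loop is type 0, so e_ss(step) = 1/(1 + K_pos) with K_pos = K_p·G(0).
G(0) = 0.5533. Require 1/(1 + K_p·0.5533) = 0.01, so 1 + 0.5533·K_p = 100.
K_p = (100 − 1)/0.5533 = 179.

K_p = 179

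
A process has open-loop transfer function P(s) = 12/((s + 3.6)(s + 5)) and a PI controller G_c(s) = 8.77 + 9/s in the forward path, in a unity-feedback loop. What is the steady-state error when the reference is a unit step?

The open loop G_c(s)P(s) has a pole at the origin (type 1), so the static position error constant is infinite and e_ss = 1/(1+∞) = 0.

0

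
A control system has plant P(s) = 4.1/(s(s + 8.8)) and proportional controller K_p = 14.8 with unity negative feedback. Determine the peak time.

The closed-loop denominator s² + 8.8s + 60.68 gives ω_n = √60.68 = 7.79 and ζ = 8.8/(2ω_n) = 0.5648.
Damped frequency ω_d = ω_n√(1−ζ²) = 6.428 rad/s, so peak time T_p = π/ω_d = 0.489 s.

T_p = 0.489 s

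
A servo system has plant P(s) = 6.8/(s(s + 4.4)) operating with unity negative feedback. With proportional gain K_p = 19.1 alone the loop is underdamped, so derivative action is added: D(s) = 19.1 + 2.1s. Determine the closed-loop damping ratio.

ζ = 0.82

Forward path: (19.1 + 2.1s)·6.8/(s(s+4.4)). The closed-loop characteristic equation is s² + (4.4 + 6.8·2.1)s + 6.8·19.1 = 0.
That is s² + 18.68s + 129.9 = 0, so ω_n = 11.4 rad/s and ζ = 18.68/(2·11.4) = 0.8196.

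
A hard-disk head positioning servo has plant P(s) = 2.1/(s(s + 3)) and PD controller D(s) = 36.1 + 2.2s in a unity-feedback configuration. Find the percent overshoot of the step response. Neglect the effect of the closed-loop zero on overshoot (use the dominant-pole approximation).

21.7%

Forward path: (36.1 + 2.2s)·2.1/(s(s+3)). The closed-loop characteristic equation is s² + (3 + 2.1·2.2)s + 2.1·36.1 = 0.
That is s² + 7.62s + 75.81 = 0, so ω_n = 8.707 rad/s and ζ = 7.62/(2·8.707) = 0.4376.
%OS = 100·exp(−πζ/√(1−ζ²)) = 21.7%.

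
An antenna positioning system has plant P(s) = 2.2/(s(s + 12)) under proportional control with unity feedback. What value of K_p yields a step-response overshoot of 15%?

K_p = 61.2

From %OS = 100·exp(−πζ/√(1−ζ²)) = 15%, ζ = −ln(0.15)/√(π²+ln²(0.15)) = 0.5169.
Characteristic equation s² + 12s + 2.2K_p = 0 gives ζ = 12/(2√(2.2K_p)).
Setting ζ = 0.5169: √(2.2K_p) = 12/(2·0.5169) = 11.61, so K_p = 134.7/2.2 = 61.2.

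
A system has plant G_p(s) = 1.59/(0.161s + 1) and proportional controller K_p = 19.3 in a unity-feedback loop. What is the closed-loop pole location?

s = -196.8

Closed loop: T(s) = K_p·G_p/(1+K_p·G_p) = 30.69/(0.161s + 1 + 30.69), with pole at s = −(1 + 30.69)/0.161 = −196.8.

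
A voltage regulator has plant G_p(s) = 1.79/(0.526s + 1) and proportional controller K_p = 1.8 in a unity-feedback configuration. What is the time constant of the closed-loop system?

Closed loop: T(s) = K_p·G_p/(1+K_p·G_p) = 3.222/(0.526s + 1 + 3.222), with pole at s = −(1 + 3.222)/0.526 = −8.027.
Closed-loop time constant τ = 1/8.027 = 0.125 s.

τ = 0.125 s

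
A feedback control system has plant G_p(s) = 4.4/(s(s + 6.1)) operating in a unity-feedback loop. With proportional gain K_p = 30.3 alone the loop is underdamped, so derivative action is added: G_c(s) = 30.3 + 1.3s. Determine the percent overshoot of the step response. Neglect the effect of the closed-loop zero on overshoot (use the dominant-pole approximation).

Forward path: (30.3 + 1.3s)·4.4/(s(s+6.1)). The closed-loop characteristic equation is s² + (6.1 + 4.4·1.3)s + 4.4·30.3 = 0.
That is s² + 11.82s + 133.3 = 0, so ω_n = 11.55 rad/s and ζ = 11.82/(2·11.55) = 0.5118.
%OS = 100·exp(−πζ/√(1−ζ²)) = 15.4%.

15.4%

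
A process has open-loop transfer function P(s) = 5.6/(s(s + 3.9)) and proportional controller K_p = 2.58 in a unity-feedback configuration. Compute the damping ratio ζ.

The closed-loop denominator is s(s+3.9) + 2.58·5.6 = s² + 3.9s + 14.45.
Matching s² + 2ζω_n s + ω_n²: ω_n = √14.45 = 3.801 rad/s and 2ζω_n = 3.9, so ζ = 3.9/(2·3.801) = 0.513.

ζ = 0.513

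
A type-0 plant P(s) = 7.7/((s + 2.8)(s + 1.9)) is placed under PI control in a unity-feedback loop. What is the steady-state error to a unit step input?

0

The PI controller's integrator makes the forward path type 1, so e_ss to a step is zero.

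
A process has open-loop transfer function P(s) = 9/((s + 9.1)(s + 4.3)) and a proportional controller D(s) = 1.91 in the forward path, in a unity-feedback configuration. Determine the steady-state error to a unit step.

The loop is type 0. Static position error constant K_pos = D(0)·P(0) = 1.91·0.23 = 0.4393.
Steady-state error to a unit step: e_ss = 1/(1+K_pos) = 1/1.439 = 0.695.

0.695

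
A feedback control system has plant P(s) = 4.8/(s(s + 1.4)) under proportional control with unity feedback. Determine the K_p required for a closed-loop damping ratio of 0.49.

Closed-loop characteristic equation: s² + 1.4s + K_p·4.8 = 0.
So ω_n = √(4.8K_p) and 2ζω_n = 1.4, giving ζ = 1.4/(2√(4.8K_p)).
Setting ζ = 0.49: √(4.8K_p) = 1.4/(2·0.49) = 1.429, so K_p = 2.041/4.8 = 0.425.

K_p = 0.425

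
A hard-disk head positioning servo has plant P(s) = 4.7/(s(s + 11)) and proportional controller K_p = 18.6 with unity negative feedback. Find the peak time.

T_p = 0.415 s

Closed-loop characteristic equation: s² + 11s + 87.42 = 0, so ω_n = 9.35 rad/s and ζ = 11/(2·9.35) = 0.5882.
Damped frequency ω_d = ω_n√(1−ζ²) = 7.561 rad/s, so peak time T_p = π/ω_d = 0.415 s.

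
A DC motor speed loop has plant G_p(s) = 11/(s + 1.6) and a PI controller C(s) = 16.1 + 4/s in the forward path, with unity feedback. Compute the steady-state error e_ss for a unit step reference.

The open loop C(s)G_p(s) has a pole at the origin (type 1), so the static position error constant is infinite and e_ss = 1/(1+∞) = 0.

0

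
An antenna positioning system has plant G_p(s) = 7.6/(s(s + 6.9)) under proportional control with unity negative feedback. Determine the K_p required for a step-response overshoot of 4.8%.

K_p = 3.24

From %OS = 100·exp(−πζ/√(1−ζ²)) = 4.8%, ζ = −ln(0.048)/√(π²+ln²(0.048)) = 0.695.
Characteristic equation s² + 6.9s + 7.6K_p = 0 gives ζ = 6.9/(2√(7.6K_p)).
Setting ζ = 0.695: √(7.6K_p) = 6.9/(2·0.695) = 4.964, so K_p = 24.64/7.6 = 3.24.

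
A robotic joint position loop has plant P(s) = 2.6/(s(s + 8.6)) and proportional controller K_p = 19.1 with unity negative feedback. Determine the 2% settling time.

From 1 + K_pP(s) = 0: s² + 8.6s + 49.66 = 0 ⇒ ω_n = 7.047, ζ = 0.6102.
2% settling time T_s ≈ 4/(ζω_n) = 4/4.3 = 0.93 s.

T_s ≈ 0.93 s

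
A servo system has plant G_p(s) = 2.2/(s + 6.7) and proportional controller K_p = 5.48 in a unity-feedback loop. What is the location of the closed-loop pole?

s = -18.76

Closed-loop transfer function: T(s) = K_p·G_p(s)/(1 + K_p·G_p(s)) = 12.06/(s + 6.7 + 12.06) = 12.06/(s + 18.76).
The closed-loop pole is at s = −18.76.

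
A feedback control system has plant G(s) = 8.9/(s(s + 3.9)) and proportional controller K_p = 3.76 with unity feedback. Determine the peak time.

T_p = 0.577 s

From 1 + K_pG(s) = 0: s² + 3.9s + 33.46 = 0 ⇒ ω_n = 5.785, ζ = 0.3371.
Damped frequency ω_d = ω_n√(1−ζ²) = 5.446 rad/s, so peak time T_p = π/ω_d = 0.577 s.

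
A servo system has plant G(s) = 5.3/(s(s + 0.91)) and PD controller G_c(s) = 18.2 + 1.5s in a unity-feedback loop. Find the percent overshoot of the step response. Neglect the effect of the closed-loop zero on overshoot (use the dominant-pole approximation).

Forward path: (18.2 + 1.5s)·5.3/(s(s+0.91)). The closed-loop characteristic equation is s² + (0.91 + 5.3·1.5)s + 5.3·18.2 = 0.
That is s² + 8.86s + 96.46 = 0, so ω_n = 9.821 rad/s and ζ = 8.86/(2·9.821) = 0.4511.
%OS = 100·exp(−πζ/√(1−ζ²)) = 20.4%.

20.4%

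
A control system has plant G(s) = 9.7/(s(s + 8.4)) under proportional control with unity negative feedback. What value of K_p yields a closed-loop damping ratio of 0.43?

Closed-loop characteristic equation: s² + 8.4s + K_p·9.7 = 0.
So ω_n = √(9.7K_p) and 2ζω_n = 8.4, giving ζ = 8.4/(2√(9.7K_p)).
Setting ζ = 0.43: √(9.7K_p) = 8.4/(2·0.43) = 9.767, so K_p = 95.4/9.7 = 9.84.

K_p = 9.84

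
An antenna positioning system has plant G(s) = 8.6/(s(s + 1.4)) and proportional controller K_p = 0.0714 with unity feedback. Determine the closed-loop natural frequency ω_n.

1 + K_p·G(s) = 0 gives s² + 1.4s + 0.614 = 0.
So ω_n² = 0.614 ⇒ ω_n = 0.7836 rad/s, and ζ = 1.4/(2ω_n) = 0.893.

ω_n = 0.784 rad/s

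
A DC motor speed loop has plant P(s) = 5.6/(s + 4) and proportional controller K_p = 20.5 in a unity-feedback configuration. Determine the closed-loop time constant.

Closed-loop transfer function: T(s) = K_p·P(s)/(1 + K_p·P(s)) = 114.8/(s + 4 + 114.8) = 114.8/(s + 118.8).
Time constant τ = 1/118.8 = 0.00842 s.

τ = 0.00842 s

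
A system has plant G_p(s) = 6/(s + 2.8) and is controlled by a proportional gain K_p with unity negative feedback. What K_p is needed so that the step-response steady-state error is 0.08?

Steady-state error for a unit step on this type-0 loop is 1/(1 + K_p·G_p(0)).
G_p(0) = 2.143. Require 1/(1 + K_p·2.143) = 0.08, so 1 + 2.143·K_p = 12.5.
K_p = (12.5 − 1)/2.143 = 5.37.

K_p = 5.37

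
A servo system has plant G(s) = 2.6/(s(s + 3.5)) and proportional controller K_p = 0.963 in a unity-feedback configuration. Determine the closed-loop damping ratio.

The closed-loop denominator is s(s+3.5) + 0.963·2.6 = s² + 3.5s + 2.504.
Matching s² + 2ζω_n s + ω_n²: ω_n = √2.504 = 1.582 rad/s and 2ζω_n = 3.5, so ζ = 3.5/(2·1.582) = 1.11.

ζ = 1.11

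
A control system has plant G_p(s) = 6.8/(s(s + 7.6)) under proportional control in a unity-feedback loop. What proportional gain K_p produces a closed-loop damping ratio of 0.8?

K_p = 3.32

Closed-loop characteristic equation: s² + 7.6s + K_p·6.8 = 0.
So ω_n = √(6.8K_p) and 2ζω_n = 7.6, giving ζ = 7.6/(2√(6.8K_p)).
Setting ζ = 0.8: √(6.8K_p) = 7.6/(2·0.8) = 4.75, so K_p = 22.56/6.8 = 3.32.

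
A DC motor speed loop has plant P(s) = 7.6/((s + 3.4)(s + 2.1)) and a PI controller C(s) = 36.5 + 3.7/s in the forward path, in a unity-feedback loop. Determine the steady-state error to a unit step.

The open loop C(s)P(s) has a pole at the origin (type 1), so the static position error constant is infinite and e_ss = 1/(1+∞) = 0.

0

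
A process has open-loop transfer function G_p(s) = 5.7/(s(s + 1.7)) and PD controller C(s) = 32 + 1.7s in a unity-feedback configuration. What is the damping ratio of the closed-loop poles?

ζ = 0.422

Forward path: (32 + 1.7s)·5.7/(s(s+1.7)). The closed-loop characteristic equation is s² + (1.7 + 5.7·1.7)s + 5.7·32 = 0.
That is s² + 11.39s + 182.4 = 0, so ω_n = 13.51 rad/s and ζ = 11.39/(2·13.51) = 0.4217.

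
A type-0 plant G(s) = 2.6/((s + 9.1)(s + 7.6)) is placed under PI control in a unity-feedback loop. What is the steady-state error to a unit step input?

0

The PI controller's integrator makes the forward path type 1, so e_ss to a step is zero.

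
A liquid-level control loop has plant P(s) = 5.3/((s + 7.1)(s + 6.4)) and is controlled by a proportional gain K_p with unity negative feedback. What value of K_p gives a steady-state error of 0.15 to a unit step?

The loop is type 0, so e_ss(step) = 1/(1 + K_pos) with K_pos = K_p·P(0).
P(0) = 0.1166. Require 1/(1 + K_p·0.1166) = 0.15, so 1 + 0.1166·K_p = 6.667.
K_p = (6.667 − 1)/0.1166 = 48.6.

K_p = 48.6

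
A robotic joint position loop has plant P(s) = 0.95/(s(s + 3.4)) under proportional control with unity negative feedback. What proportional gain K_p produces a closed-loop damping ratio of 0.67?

Closed-loop characteristic equation: s² + 3.4s + K_p·0.95 = 0.
So ω_n = √(0.95K_p) and 2ζω_n = 3.4, giving ζ = 3.4/(2√(0.95K_p)).
Setting ζ = 0.67: √(0.95K_p) = 3.4/(2·0.67) = 2.537, so K_p = 6.438/0.95 = 6.78.

K_p = 6.78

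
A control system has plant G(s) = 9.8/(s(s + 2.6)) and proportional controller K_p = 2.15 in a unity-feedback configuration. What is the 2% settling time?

T_s ≈ 3.08 s

The closed-loop denominator s² + 2.6s + 21.07 gives ω_n = √21.07 = 4.59 and ζ = 2.6/(2ω_n) = 0.2832.
2% settling time T_s ≈ 4/(ζω_n) = 4/1.3 = 3.08 s.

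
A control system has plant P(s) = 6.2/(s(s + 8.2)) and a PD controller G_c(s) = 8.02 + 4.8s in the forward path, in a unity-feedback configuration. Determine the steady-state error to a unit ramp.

The loop has one pole at the origin (type 1). Velocity error constant K_v = lim_{s→0} s·G_c(s)P(s) = 8.02·6.2/8.2 = 6.064.
Steady-state error to a unit ramp: e_ss = 1/K_v = 0.165.

0.165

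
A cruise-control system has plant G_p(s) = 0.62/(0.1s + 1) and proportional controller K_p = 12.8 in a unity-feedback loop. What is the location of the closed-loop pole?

s = -89.36

Closed loop: T(s) = K_p·G_p/(1+K_p·G_p) = 7.936/(0.1s + 1 + 7.936), with pole at s = −(1 + 7.936)/0.1 = −89.36.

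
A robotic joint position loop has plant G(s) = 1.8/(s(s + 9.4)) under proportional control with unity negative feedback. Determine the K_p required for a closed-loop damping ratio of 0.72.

Closed-loop characteristic equation: s² + 9.4s + K_p·1.8 = 0.
So ω_n = √(1.8K_p) and 2ζω_n = 9.4, giving ζ = 9.4/(2√(1.8K_p)).
Setting ζ = 0.72: √(1.8K_p) = 9.4/(2·0.72) = 6.528, so K_p = 42.61/1.8 = 23.7.

K_p = 23.7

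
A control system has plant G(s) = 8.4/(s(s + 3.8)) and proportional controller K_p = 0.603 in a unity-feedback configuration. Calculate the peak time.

Closed-loop characteristic equation: s² + 3.8s + 5.065 = 0, so ω_n = 2.251 rad/s and ζ = 3.8/(2·2.251) = 0.8442.
Damped frequency ω_d = ω_n√(1−ζ²) = 1.206 rad/s, so peak time T_p = π/ω_d = 2.6 s.

T_p = 2.6 s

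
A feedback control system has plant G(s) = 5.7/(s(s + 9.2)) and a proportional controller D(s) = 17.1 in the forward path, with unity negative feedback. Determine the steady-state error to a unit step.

The open loop D(s)G(s) has a pole at the origin (type 1), so the static position error constant is infinite and e_ss = 1/(1+∞) = 0.

0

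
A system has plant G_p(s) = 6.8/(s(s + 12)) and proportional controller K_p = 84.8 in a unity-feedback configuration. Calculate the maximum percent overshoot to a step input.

From 1 + K_pG_p(s) = 0: s² + 12s + 576.6 = 0 ⇒ ω_n = 24.01, ζ = 0.2499.
%OS = 100·exp(−πζ/√(1−ζ²)) = 100·exp(−π·0.2499/√0.9376) = 44.5%.

44.5%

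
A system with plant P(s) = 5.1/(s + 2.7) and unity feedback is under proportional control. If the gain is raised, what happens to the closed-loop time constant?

decrease

The closed-loop bandwidth 2.7+K_p·5.1 grows with K_p, so τ shrinks.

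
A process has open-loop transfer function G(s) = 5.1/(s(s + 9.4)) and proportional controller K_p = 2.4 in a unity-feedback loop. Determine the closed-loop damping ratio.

ζ = 1.34

With unity feedback the closed-loop characteristic equation is s² + 9.4s + 2.4·5.1 = s² + 9.4s + 12.24 = 0.
Matching s² + 2ζω_n s + ω_n²: ω_n = √12.24 = 3.499 rad/s and 2ζω_n = 9.4, so ζ = 9.4/(2·3.499) = 1.34.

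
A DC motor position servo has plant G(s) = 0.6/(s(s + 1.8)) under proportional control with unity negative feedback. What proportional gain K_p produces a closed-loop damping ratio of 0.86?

Closed-loop characteristic equation: s² + 1.8s + K_p·0.6 = 0.
So ω_n = √(0.6K_p) and 2ζω_n = 1.8, giving ζ = 1.8/(2√(0.6K_p)).
Setting ζ = 0.86: √(0.6K_p) = 1.8/(2·0.86) = 1.047, so K_p = 1.095/0.6 = 1.83.

K_p = 1.83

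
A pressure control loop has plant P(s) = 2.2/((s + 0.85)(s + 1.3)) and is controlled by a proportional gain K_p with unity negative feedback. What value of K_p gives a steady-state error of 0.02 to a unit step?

The loop is type 0, so e_ss(step) = 1/(1 + K_pos) with K_pos = K_p·P(0).
P(0) = 1.991. Require 1/(1 + K_p·1.991) = 0.02, so 1 + 1.991·K_p = 50.
K_p = (50 − 1)/1.991 = 24.6.

K_p = 24.6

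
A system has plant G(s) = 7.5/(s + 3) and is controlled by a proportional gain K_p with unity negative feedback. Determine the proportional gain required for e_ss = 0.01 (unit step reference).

K_p = 39.6

For a type-0 loop with proportional control, e_ss = 1/(1 + K_p·G(0)).
G(0) = 2.5. Require 1/(1 + K_p·2.5) = 0.01, so 1 + 2.5·K_p = 100.
K_p = (100 − 1)/2.5 = 39.6.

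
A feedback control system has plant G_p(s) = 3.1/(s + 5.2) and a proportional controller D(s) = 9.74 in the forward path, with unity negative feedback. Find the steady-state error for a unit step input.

0.147

The loop is type 0. Static position error constant K_pos = D(0)·G_p(0) = 9.74·0.5962 = 5.807.
Steady-state error to a unit step: e_ss = 1/(1+K_pos) = 1/6.807 = 0.147.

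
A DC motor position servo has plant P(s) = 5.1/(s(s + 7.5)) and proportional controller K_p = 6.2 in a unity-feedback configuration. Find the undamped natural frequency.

ω_n = 5.62 rad/s

With unity feedback the closed-loop characteristic equation is s² + 7.5s + 6.2·5.1 = s² + 7.5s + 31.62 = 0.
So ω_n² = 31.62 ⇒ ω_n = 5.623 rad/s, and ζ = 7.5/(2ω_n) = 0.667.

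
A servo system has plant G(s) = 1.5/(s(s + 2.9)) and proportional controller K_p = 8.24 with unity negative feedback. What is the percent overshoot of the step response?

24.1%

From 1 + K_pG(s) = 0: s² + 2.9s + 12.36 = 0 ⇒ ω_n = 3.516, ζ = 0.4124.
%OS = 100·exp(−πζ/√(1−ζ²)) = 100·exp(−π·0.4124/√0.8299) = 24.1%.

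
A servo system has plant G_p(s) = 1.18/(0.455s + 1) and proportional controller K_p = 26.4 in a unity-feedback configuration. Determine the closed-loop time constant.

Closed loop: T(s) = K_p·G_p/(1+K_p·G_p) = 31.15/(0.455s + 1 + 31.15), with pole at s = −(1 + 31.15)/0.455 = −70.66.
Closed-loop time constant τ = 1/70.66 = 0.0142 s.

τ = 0.0142 s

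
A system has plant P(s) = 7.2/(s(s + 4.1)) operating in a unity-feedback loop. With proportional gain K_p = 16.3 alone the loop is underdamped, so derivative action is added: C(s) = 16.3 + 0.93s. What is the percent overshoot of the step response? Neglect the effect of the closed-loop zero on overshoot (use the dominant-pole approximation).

Forward path: (16.3 + 0.93s)·7.2/(s(s+4.1)). The closed-loop characteristic equation is s² + (4.1 + 7.2·0.93)s + 7.2·16.3 = 0.
That is s² + 10.8s + 117.4 = 0, so ω_n = 10.83 rad/s and ζ = 10.8/(2·10.83) = 0.4983.
%OS = 100·exp(−πζ/√(1−ζ²)) = 16.4%.

16.4%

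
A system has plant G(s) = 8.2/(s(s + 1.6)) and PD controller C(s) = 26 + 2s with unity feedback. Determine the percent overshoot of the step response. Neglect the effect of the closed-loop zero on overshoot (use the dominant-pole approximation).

8.55%

Forward path: (26 + 2s)·8.2/(s(s+1.6)). The closed-loop characteristic equation is s² + (1.6 + 8.2·2)s + 8.2·26 = 0.
That is s² + 18s + 213.2 = 0, so ω_n = 14.6 rad/s and ζ = 18/(2·14.6) = 0.6164.
%OS = 100·exp(−πζ/√(1−ζ²)) = 8.55%.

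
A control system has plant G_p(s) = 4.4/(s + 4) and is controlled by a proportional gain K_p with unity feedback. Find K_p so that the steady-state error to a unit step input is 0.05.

The loop is type 0, so e_ss(step) = 1/(1 + K_pos) with K_pos = K_p·G_p(0).
G_p(0) = 1.1. Require 1/(1 + K_p·1.1) = 0.05, so 1 + 1.1·K_p = 20.
K_p = (20 − 1)/1.1 = 17.3.

K_p = 17.3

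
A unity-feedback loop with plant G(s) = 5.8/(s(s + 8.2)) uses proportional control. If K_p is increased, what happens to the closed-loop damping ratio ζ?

decrease

ζ = 8.2/(2√(5.8K_p)); increasing K_p raises the denominator, so ζ falls.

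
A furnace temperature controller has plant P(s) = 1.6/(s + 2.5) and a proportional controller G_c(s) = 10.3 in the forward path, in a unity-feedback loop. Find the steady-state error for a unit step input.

0.132

The loop is type 0. Static position error constant K_pos = G_c(0)·P(0) = 10.3·0.64 = 6.592.
Steady-state error to a unit step: e_ss = 1/(1+K_pos) = 1/7.592 = 0.132.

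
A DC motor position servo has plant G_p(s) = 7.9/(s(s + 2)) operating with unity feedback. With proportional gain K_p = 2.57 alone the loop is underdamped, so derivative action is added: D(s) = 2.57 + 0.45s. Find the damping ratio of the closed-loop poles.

Forward path: (2.57 + 0.45s)·7.9/(s(s+2)). The closed-loop characteristic equation is s² + (2 + 7.9·0.45)s + 7.9·2.57 = 0.
That is s² + 5.555s + 20.3 = 0, so ω_n = 4.506 rad/s and ζ = 5.555/(2·4.506) = 0.6164.

ζ = 0.616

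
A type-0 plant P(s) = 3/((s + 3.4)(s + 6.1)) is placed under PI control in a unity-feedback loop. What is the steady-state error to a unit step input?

The PI controller's integrator makes the forward path type 1, so e_ss to a step is zero.

0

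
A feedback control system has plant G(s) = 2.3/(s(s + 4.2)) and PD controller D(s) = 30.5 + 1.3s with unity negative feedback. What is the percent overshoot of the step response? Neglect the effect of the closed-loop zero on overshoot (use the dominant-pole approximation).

22.5%

Forward path: (30.5 + 1.3s)·2.3/(s(s+4.2)). The closed-loop characteristic equation is s² + (4.2 + 2.3·1.3)s + 2.3·30.5 = 0.
That is s² + 7.19s + 70.15 = 0, so ω_n = 8.376 rad/s and ζ = 7.19/(2·8.376) = 0.4292.
%OS = 100·exp(−πζ/√(1−ζ²)) = 22.5%.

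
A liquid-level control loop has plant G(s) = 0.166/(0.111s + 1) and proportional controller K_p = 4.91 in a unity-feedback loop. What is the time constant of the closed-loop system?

τ = 0.0612 s

Closed loop: T(s) = K_p·G/(1+K_p·G) = 0.8151/(0.111s + 1 + 0.8151), with pole at s = −(1 + 0.8151)/0.111 = −16.35.
Closed-loop time constant τ = 1/16.35 = 0.0612 s.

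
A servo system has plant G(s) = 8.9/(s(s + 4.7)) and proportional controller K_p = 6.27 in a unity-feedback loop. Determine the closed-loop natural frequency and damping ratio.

ω_n = 7.47 rad/s, ζ = 0.315

The closed-loop denominator is s(s+4.7) + 6.27·8.9 = s² + 4.7s + 55.8.
Matching s² + 2ζω_n s + ω_n²: ω_n = √55.8 = 7.47 rad/s and 2ζω_n = 4.7, so ζ = 4.7/(2·7.47) = 0.315.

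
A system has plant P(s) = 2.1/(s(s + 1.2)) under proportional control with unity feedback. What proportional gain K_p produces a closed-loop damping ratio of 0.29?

Closed-loop characteristic equation: s² + 1.2s + K_p·2.1 = 0.
So ω_n = √(2.1K_p) and 2ζω_n = 1.2, giving ζ = 1.2/(2√(2.1K_p)).
Setting ζ = 0.29: √(2.1K_p) = 1.2/(2·0.29) = 2.069, so K_p = 4.281/2.1 = 2.04.

K_p = 2.04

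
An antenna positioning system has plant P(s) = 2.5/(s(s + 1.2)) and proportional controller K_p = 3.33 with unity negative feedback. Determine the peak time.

T_p = 1.11 s

Closed-loop characteristic equation: s² + 1.2s + 8.325 = 0, so ω_n = 2.885 rad/s and ζ = 1.2/(2·2.885) = 0.208.
Damped frequency ω_d = ω_n√(1−ζ²) = 2.822 rad/s, so peak time T_p = π/ω_d = 1.11 s.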